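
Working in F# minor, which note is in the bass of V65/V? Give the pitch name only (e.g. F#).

B#

The applied chord V65/V is rooted on G#: G#-B#-D#-F#.
The figure 65 means first inversion — the third is in the bass.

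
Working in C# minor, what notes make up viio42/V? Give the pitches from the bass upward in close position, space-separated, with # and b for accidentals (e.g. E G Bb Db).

E F## A# C#

The slash marks an applied leading-tone chord: viio of V. In C# minor, V is G#, so the leading tone to it is F##, a half step below.
Building a fully diminished seventh chord on F## gives F##-A#-C#-E.
The figured bass 42 indicates third inversion, placing the seventh (E) in the bass: E-F##-A#-C#.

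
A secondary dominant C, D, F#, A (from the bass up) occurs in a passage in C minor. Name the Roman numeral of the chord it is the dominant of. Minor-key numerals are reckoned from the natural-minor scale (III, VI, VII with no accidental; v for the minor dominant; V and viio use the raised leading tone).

The chord is a dominant seventh chord on D.
A dominant resolves down a perfect fifth: D → G. In C minor, G is scale degree 5, i.e. V.

V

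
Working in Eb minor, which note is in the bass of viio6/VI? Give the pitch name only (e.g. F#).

Db

The applied chord viio6/VI is rooted on Bb: Bb-Db-Fb.
The figure 6 means first inversion — the third is in the bass.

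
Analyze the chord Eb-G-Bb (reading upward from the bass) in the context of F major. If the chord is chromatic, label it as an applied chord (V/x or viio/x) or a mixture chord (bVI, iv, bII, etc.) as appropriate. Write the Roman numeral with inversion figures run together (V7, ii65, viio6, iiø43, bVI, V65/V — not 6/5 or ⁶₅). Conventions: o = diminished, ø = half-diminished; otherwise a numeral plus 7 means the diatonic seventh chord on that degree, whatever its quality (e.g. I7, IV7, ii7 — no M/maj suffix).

bVII

The pitches Eb-G-Bb form a major triad rooted on Eb.
Eb is the lowered seventh degree of F major (diatonic 7 would be E). This is a major triad on the lowered seventh degree (the subtonic), borrowed from the parallel minor.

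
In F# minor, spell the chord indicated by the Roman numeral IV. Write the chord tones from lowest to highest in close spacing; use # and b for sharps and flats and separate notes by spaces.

B D# F#

IV is the major subdominant, borrowed from the parallel major. In F# minor that root is B.
So the chord is B-D#-F#, a major triad.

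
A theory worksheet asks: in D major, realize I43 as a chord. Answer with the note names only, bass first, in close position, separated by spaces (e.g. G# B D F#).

The numeral's case and figure indicate a major seventh chord. In D major its root, the first degree, is D.
Stacking thirds from D gives D-F#-A-C#.
The figured bass 43 indicates second inversion, placing the fifth (A) in the bass: A-C#-D-F#.

A C# D F#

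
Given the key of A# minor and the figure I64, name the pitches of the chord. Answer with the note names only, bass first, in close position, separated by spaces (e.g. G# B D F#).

E# A# C##

Scale degree 1 in A# minor is A#; here the chord built on it is altered to a major triad. I64 is the major tonic (Picardy third), borrowed from the parallel major.
So the chord is A#-C##-E#.
The figured bass 64 indicates second inversion, placing the fifth (E#) in the bass: E#-A#-C##.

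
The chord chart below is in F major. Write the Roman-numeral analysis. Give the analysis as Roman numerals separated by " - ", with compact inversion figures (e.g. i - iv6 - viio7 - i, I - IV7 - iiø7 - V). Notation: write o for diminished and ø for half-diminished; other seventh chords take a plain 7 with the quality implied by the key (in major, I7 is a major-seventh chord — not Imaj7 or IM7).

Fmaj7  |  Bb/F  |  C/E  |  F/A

I7 - IV64 - V6 - I6

Fmaj7: major seventh chord on F = scale degree 1 → I7.
Bb/F: root Bb is the subdominant; major triad there is IV64.
C/E: major triad on C = scale degree 5 → V6.
F/A: root F is the tonic; major triad there is I6.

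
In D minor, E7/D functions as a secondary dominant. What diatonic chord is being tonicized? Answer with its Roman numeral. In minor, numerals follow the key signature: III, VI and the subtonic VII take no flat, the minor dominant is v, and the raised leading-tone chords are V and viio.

V

The chord is a dominant seventh chord on E.
A dominant resolves down a perfect fifth: E → A. In D minor, A is scale degree 5, i.e. V.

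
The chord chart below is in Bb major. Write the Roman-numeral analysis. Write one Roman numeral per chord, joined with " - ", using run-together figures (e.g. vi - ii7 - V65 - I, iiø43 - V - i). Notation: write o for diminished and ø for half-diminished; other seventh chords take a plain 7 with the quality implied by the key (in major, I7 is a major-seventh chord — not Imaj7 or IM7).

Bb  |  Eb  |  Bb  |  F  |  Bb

I - IV - I - V - I

Bb has root Bb, degree 1 in Bb major, so I.
Eb: major triad on Eb = scale degree 4 → IV.
Bb: root Bb is the tonic; major triad there is I.
F: major triad on F = scale degree 5 → V.
Bb has root Bb, degree 1 in Bb major, so I.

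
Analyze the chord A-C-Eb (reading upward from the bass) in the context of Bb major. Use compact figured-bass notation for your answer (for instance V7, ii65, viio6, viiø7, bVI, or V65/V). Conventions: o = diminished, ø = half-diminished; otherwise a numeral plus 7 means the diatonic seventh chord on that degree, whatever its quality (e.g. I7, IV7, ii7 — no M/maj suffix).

Stacked in thirds the chord is A-C-Eb: a diminished triad on A.
In Bb major, A is the leading tone; the diatonic diminished triad there is viio.

viio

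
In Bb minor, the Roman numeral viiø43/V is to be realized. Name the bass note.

The applied chord viiø43/V is rooted on E: E-G-Bb-D.
The figure 43 means second inversion — the fifth is in the bass.

Bb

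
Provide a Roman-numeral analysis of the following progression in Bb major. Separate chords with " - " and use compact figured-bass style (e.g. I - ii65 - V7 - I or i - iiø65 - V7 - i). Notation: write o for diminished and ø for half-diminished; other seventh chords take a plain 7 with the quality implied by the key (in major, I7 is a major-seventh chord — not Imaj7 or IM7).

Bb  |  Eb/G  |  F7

I - IV6 - V7

Bb has root Bb, degree 1 in Bb major, so I.
Eb/G has root Eb, degree 4 in Bb major, so IV6.
F7: root F is the dominant; dominant seventh chord there is V7.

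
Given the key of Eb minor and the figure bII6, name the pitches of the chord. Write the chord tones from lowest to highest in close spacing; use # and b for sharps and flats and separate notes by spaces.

Ab Cb Fb

Scale degree 2 in Eb minor is F; lowering it a half step gives Fb. bII6 is the Neapolitan sixth — a major triad on the lowered second degree, here in its customary first inversion.
So the chord is Fb-Ab-Cb, a major triad.
The figured bass 6 indicates first inversion, placing the third (Ab) in the bass: Ab-Cb-Fb.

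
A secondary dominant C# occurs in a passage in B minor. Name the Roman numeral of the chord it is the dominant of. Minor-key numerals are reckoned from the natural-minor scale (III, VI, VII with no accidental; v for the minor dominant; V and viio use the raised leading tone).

The chord is a major triad on C#.
A dominant resolves down a perfect fifth: C# → F#. In B minor, F# is scale degree 5, i.e. V.

V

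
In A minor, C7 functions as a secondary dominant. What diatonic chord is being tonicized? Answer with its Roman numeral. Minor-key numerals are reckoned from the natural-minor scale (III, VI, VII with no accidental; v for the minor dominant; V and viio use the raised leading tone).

The chord is a dominant seventh chord on C.
A dominant resolves down a perfect fifth: C → F. In A minor, F is scale degree 6, i.e. VI.

VI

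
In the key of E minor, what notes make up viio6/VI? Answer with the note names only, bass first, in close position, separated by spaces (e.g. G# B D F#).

D F B

viio6/VI is a secondary leading-tone chord. The target VI is C in E minor; the applied chord is rooted a semitone below, on B.
Building a diminished triad on B gives B-D-F.
With the 6 figure the chord is in first inversion; from the bass D upward in close position it reads D-F-B.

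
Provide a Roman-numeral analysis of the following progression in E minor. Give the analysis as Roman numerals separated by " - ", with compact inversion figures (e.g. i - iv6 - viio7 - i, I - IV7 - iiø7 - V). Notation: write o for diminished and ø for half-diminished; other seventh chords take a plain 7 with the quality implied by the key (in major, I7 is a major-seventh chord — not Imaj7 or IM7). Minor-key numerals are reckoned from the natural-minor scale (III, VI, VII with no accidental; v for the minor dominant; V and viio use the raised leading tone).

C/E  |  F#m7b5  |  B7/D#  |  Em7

C/E: root C is the submediant; major triad there is VI6.
F#m7b5: half-diminished seventh chord on F# = scale degree 2 → iiø7.
B7/D# has root B, degree 5 in E minor, so V65.
Em7 has root E, degree 1 in E minor, so i7.

VI6 - iiø7 - V65 - i7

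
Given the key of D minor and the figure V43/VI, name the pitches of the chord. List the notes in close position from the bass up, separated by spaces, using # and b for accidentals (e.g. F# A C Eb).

C Eb F A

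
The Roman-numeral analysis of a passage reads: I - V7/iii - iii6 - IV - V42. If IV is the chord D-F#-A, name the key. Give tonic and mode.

A major

The chord D is a major triad rooted on D; its label is IV.
If D is scale degree 4 and the mode makes that degree carry a major triad, the tonic is A and the mode is major.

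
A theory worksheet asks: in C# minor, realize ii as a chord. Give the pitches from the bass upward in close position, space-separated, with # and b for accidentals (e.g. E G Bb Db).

D# F# A#

ii is the minor supertonic, borrowed from the parallel major (the Dorian ii). In C# minor that root is D#.
So the chord is D#-F#-A#, a minor triad.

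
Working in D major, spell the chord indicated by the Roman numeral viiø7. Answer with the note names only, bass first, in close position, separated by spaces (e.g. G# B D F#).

C# E G B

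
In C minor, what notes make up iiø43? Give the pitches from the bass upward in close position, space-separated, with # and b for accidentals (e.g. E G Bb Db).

In C minor, the second degree is D, and the diatonic chord built there is a half-diminished seventh chord.
Stacking thirds from D gives D-F-Ab-C.
The figured bass 43 indicates second inversion, placing the fifth (Ab) in the bass: Ab-C-D-F.

Ab C D F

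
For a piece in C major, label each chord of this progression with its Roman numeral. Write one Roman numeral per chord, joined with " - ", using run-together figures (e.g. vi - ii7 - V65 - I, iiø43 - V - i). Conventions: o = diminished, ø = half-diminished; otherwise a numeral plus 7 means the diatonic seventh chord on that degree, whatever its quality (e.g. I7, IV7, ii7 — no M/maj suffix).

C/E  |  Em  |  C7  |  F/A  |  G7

C/E: root C is the tonic; major triad there is I6.
Em has root E, degree 3 in C major, so iii.
C7 is the secondary dominant of IV (dominant seventh chord on C): V7/IV.
F/A: major triad on F = scale degree 4 → IV6.
G7: dominant seventh chord on G = scale degree 5 → V7.

I6 - iii - V7/IV - IV6 - V7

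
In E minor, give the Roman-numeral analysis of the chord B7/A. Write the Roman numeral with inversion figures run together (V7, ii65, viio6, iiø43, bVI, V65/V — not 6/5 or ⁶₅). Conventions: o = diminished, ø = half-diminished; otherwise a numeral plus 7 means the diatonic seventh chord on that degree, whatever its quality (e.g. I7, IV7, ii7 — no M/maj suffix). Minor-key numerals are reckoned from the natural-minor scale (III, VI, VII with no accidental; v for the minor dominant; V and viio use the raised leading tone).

The pitches B-D#-F#-A form a dominant seventh chord rooted on B.
B is scale degree 5 in E minor, and a dominant seventh chord on that degree is written V7.
With A in the bass the chord is in third inversion, so the figured bass is 42.

V42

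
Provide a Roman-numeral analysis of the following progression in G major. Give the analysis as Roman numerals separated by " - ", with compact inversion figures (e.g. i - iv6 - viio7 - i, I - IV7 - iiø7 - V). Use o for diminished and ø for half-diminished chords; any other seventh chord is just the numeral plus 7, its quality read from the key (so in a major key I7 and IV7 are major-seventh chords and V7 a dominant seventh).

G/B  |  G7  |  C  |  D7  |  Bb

I6 - V7/IV - IV - V7 - bIII

G/B has root G, degree 1 in G major, so I6.
G7 is the secondary dominant of IV (dominant seventh chord on G): V7/IV.
C: root C is the subdominant; major triad there is IV.
D7: root D is the dominant; dominant seventh chord there is V7.
Bb: Bb with this quality isn't in the key; it's bIII, borrowed from the parallel minor.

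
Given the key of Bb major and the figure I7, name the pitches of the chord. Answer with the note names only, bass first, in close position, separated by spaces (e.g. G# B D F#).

In Bb major, scale degree 1 is Bb, and the diatonic chord built there is a major seventh chord.
Stacking thirds from Bb gives Bb-D-F-A.

Bb D F A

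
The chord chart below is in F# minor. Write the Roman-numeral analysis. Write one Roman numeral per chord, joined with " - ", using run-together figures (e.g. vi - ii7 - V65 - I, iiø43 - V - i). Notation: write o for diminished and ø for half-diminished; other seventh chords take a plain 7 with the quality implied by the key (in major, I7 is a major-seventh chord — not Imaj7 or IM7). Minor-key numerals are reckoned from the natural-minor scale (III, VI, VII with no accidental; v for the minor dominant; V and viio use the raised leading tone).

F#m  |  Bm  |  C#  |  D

F#m: minor triad on F# = scale degree 1 → i.
Bm: root B is the subdominant; minor triad there is iv.
C# has root C#, degree 5 in F# minor, so V.
D: root D is the submediant; major triad there is VI.

i - iv - V - VI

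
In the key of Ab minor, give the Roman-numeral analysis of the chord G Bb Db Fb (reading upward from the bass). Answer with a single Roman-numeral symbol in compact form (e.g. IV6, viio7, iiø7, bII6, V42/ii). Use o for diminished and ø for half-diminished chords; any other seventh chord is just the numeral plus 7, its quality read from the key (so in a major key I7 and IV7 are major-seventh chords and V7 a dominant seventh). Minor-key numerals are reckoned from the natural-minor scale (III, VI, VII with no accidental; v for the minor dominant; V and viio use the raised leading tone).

viio7

Stacked in thirds the chord is G-Bb-Db-Fb: a fully diminished seventh chord on G.
G is scale degree 7 in Ab minor, and a fully diminished seventh chord on that degree is written viio7.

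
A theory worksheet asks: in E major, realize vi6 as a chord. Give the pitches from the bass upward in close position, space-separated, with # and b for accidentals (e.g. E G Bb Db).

The numeral's case and figure indicate a minor triad. In E major its root, scale degree 6, is C#.
Stacking thirds from C# gives C#-E-G#.
With the 6 figure the chord is in first inversion; from the bass E upward in close position it reads E-G#-C#.

E G# C#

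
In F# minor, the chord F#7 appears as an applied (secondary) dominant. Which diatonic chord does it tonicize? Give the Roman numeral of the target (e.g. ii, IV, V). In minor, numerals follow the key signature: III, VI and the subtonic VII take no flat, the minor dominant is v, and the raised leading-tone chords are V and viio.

The chord is a dominant seventh chord on F#.
A dominant resolves down a perfect fifth: F# → B. In F# minor, B is scale degree 4, i.e. iv.

iv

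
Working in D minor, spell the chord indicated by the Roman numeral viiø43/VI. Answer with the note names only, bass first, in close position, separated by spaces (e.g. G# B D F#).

viiø43/VI is a secondary leading-tone chord. The target VI is Bb in D minor; the applied chord is rooted a semitone below, on A.
Building a half-diminished seventh chord on A gives A-C-Eb-G.
With the 43 figure the chord is in second inversion; from the bass Eb upward in close position it reads Eb-G-A-C.

Eb G A C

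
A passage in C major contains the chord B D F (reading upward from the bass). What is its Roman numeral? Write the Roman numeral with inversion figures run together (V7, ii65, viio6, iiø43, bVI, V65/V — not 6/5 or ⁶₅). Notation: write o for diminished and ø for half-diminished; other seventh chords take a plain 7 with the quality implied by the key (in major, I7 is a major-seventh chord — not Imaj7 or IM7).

Stacked in thirds the chord is B-D-F: a diminished triad on B.
B is scale degree 7 in C major, and a diminished triad on that degree is written viio.

viio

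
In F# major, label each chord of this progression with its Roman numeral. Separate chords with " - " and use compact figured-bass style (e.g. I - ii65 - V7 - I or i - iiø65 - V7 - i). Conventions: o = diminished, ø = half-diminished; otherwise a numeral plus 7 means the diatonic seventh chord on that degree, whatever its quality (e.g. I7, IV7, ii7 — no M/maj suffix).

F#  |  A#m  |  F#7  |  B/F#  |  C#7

I - iii - V7/IV - IV64 - V7

F#: root F# is the tonic; major triad there is I.
A#m has root A#, degree 3 in F# major, so iii.
F#7: chromatic; F# is V of IV, so V7/IV.
B/F# has root B, degree 4 in F# major, so IV64.
C#7: dominant seventh chord on C# = scale degree 5 → V7.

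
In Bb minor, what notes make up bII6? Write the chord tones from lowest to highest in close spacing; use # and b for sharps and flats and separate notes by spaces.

Eb Gb Cb

Scale degree 2 in Bb minor is C; lowering it a half step gives Cb. bII6 is the Neapolitan sixth — a major triad on the lowered second degree, here in its customary first inversion.
So the chord is Cb-Eb-Gb, a major triad.
With the 6 figure the chord is in first inversion; from the bass Eb upward in close position it reads Eb-Gb-Cb.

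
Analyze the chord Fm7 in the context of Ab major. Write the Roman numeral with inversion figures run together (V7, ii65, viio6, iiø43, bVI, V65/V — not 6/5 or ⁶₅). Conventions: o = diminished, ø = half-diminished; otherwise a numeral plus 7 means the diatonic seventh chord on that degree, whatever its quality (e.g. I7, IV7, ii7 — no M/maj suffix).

vi7

Stacked in thirds the chord is F-Ab-C-Eb: a minor seventh chord on F.
F is scale degree 6 in Ab major, and a minor seventh chord on that degree is written vi7.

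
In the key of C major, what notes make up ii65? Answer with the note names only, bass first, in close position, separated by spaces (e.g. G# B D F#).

The numeral's case and figure indicate a minor seventh chord. In C major its root, the supertonic, is D.
That chord is spelled D-F-A-C.
The figured bass 65 indicates first inversion, placing the third (F) in the bass: F-A-C-D.

F A C D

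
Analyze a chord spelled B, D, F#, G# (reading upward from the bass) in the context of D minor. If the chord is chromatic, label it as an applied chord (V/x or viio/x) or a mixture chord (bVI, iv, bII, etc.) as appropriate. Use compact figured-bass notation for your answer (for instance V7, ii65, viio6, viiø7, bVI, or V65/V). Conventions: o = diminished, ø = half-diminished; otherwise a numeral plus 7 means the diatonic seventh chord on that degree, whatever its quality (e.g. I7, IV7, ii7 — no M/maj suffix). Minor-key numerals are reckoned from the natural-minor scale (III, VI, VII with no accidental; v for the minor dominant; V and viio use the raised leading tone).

viiø65/V

The pitches G#-B-D-F# form a half-diminished seventh chord rooted on G#.
G# sits a half step below A (V in D minor); a diminished chord there is the applied leading-tone chord of V.
With B in the bass the chord is in first inversion, so the figured bass is 65.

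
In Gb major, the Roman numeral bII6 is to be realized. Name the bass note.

Cb

bII in Gb major has root Abb; the chord is Abb-Cb-Ebb.
The figure 6 means first inversion — the third is in the bass.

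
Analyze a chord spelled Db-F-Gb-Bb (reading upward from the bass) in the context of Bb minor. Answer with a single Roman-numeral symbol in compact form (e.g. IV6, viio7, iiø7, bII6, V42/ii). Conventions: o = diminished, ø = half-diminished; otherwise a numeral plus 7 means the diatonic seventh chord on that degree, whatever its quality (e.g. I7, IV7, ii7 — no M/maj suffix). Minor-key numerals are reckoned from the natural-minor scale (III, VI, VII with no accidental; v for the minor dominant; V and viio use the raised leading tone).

VI43

The pitches Gb-Bb-Db-F form a major seventh chord rooted on Gb.
Gb is scale degree 6 in Bb minor, and a major seventh chord on that degree is written VI7.
With Db in the bass the chord is in second inversion, so the figured bass is 43.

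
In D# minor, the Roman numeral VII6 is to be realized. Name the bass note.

VII in D# minor has root C#; the chord is C#-E#-G#.
The figure 6 means first inversion — the third is in the bass.

E#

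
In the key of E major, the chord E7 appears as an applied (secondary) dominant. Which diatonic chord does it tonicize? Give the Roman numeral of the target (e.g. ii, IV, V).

The chord is a dominant seventh chord on E.
A dominant resolves down a perfect fifth: E → A. In E major, A is scale degree 4, i.e. IV.

IV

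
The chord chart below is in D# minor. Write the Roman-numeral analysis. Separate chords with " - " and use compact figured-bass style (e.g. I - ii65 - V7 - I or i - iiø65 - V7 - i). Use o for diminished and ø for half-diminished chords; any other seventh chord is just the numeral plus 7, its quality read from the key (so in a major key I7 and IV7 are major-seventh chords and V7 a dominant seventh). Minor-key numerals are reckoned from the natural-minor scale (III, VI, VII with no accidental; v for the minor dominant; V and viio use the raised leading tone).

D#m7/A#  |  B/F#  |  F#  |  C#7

D#m7/A# has root D#, degree 1 in D# minor, so i43.
B/F# has root B, degree 6 in D# minor, so VI64.
F#: major triad on F# = scale degree 3 → III.
C#7 has root C#, degree 7 in D# minor, so VII7.

i43 - VI64 - III - VII7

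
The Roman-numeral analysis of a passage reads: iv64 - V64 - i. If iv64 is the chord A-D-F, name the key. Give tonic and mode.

A minor

The anchor chord is a minor triad on D, labeled iv64.
iv64 on D implies D is the subdominant; that puts the tonic at A, and the lowercase numeral fits minor mode.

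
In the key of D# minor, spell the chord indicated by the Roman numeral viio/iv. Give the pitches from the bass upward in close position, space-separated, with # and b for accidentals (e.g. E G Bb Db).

F## A# C#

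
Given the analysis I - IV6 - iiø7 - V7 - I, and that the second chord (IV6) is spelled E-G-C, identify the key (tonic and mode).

G major

IV6 is given as E-G-C — a major triad with root C.
Counting down 3 scale steps from C places the tonic on G; a major triad on degree 4 is diatonic only in major.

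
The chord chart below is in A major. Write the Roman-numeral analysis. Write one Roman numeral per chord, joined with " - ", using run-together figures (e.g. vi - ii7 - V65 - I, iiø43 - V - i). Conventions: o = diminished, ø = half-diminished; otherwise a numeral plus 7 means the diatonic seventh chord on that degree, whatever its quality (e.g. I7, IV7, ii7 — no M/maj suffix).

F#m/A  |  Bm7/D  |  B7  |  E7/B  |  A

vi6 - ii65 - V7/V - V43 - I

F#m/A has root F#, degree 6 in A major, so vi6.
Bm7/D: minor seventh chord on B = scale degree 2 → ii65.
B7 is the secondary dominant of V (dominant seventh chord on B): V7/V.
E7/B: root E is the dominant; dominant seventh chord there is V43.
A: major triad on A = scale degree 1 → I.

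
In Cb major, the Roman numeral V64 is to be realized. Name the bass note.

V in Cb major has root Gb; the chord is Gb-Bb-Db.
The figure 64 means second inversion — the fifth is in the bass.

Db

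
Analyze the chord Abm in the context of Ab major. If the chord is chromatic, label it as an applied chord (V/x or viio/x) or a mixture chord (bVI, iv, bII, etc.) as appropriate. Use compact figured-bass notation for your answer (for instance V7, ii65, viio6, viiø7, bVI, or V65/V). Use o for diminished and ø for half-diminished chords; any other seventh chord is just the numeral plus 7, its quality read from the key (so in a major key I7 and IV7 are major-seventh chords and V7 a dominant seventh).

i

Stacked in thirds the chord is Ab-Cb-Eb: a minor triad on Ab.
Ab is the first degree of Ab major. This is the minor tonic, borrowed from the parallel minor.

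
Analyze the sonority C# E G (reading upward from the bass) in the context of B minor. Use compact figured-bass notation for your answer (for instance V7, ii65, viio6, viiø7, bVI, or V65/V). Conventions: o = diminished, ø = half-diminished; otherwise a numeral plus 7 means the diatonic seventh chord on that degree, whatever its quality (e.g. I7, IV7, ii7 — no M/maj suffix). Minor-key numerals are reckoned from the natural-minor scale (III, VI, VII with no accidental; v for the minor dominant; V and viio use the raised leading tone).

iio

Stacked in thirds the chord is C#-E-G: a diminished triad on C#.
C# is scale degree 2 in B minor, and a diminished triad on that degree is written iio.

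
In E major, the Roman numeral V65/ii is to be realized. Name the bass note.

The applied chord V65/ii is rooted on C#: C#-E#-G#-B.
The figure 65 means first inversion — the third is in the bass.

E#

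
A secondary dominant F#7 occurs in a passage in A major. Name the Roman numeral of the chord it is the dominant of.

ii

The chord is a dominant seventh chord on F#.
A dominant resolves down a perfect fifth: F# → B. In A major, B is scale degree 2, i.e. ii.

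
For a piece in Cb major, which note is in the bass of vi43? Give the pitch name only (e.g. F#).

vi in Cb major has root Ab; the chord is Ab-Cb-Eb-Gb.
The figure 43 means second inversion — the fifth is in the bass.

Eb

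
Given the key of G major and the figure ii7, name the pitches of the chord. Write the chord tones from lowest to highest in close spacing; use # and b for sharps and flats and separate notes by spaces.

A C E G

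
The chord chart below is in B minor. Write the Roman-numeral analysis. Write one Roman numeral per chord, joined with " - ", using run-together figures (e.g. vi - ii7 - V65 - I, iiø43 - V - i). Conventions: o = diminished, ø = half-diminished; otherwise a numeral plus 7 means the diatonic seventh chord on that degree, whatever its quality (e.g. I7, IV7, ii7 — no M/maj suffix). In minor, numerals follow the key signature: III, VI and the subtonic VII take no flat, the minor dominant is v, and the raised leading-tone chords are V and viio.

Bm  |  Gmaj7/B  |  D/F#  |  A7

Bm has root B, degree 1 in B minor, so i.
Gmaj7/B: major seventh chord on G = scale degree 6 → VI65.
D/F# has root D, degree 3 in B minor, so III6.
A7: dominant seventh chord on A = scale degree 7 → VII7.

i - VI65 - III6 - VII7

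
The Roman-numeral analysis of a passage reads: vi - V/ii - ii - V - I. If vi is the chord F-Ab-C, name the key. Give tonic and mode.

Ab major

vi is given as F-Ab-C — a minor triad with root F.
Counting down 5 scale steps from F places the tonic on Ab; a minor triad on degree 6 is diatonic only in major.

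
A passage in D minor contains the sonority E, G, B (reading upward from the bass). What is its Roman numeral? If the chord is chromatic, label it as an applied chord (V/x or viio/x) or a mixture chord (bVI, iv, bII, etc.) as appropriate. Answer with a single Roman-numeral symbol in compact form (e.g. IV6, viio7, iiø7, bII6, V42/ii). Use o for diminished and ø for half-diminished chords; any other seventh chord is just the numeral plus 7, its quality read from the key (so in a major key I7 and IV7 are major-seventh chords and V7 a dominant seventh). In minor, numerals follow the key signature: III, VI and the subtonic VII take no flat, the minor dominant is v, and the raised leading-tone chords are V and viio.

The pitches E-G-B form a minor triad rooted on E.
E is the second degree of D minor. This is the minor supertonic, borrowed from the parallel major (the Dorian ii).

ii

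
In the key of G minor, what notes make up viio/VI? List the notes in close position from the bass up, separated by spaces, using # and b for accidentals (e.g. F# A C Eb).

The slash marks an applied leading-tone chord: viio of VI. In G minor, VI is Eb, so the leading tone to it is D, a half step below.
Building a diminished triad on D gives D-F-Ab.

D F Ab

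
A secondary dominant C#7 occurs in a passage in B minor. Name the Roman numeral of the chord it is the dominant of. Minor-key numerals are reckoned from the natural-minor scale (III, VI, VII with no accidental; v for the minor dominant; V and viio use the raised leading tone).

V

The chord is a dominant seventh chord on C#.
A dominant resolves down a perfect fifth: C# → F#. In B minor, F# is scale degree 5, i.e. V.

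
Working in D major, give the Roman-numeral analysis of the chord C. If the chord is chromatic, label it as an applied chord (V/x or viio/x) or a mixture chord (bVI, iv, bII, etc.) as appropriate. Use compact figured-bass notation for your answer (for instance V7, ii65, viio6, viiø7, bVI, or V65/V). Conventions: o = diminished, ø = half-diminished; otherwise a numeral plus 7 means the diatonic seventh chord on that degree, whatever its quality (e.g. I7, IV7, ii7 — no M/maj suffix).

bVII

The pitches C-E-G form a major triad rooted on C.
C is the lowered seventh degree of D major (diatonic 7 would be C#). This is a major triad on the lowered seventh degree (the subtonic), borrowed from the parallel minor.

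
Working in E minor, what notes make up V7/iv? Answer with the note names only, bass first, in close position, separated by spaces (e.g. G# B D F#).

E G# B D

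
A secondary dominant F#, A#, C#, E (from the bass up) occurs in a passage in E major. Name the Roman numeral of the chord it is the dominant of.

The chord is a dominant seventh chord on F#.
A dominant resolves down a perfect fifth: F# → B. In E major, B is scale degree 5, i.e. V.

V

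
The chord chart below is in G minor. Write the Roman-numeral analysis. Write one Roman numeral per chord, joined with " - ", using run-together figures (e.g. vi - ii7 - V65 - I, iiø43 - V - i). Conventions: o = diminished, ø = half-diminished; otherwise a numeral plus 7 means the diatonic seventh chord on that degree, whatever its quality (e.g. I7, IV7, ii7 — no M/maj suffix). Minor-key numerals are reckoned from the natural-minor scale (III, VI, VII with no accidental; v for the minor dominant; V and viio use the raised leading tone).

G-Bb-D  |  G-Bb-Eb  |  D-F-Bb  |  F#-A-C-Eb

i - VI6 - III6 - viio7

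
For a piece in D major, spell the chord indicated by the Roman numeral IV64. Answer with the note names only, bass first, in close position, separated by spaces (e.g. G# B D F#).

The numeral's case and figure indicate a major triad. In D major its root, the subdominant, is G.
That chord is spelled G-B-D.
The figured bass 64 indicates second inversion, placing the fifth (D) in the bass: D-G-B.

D G B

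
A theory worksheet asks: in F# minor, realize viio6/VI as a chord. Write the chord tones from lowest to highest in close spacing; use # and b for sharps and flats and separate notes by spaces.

E G C#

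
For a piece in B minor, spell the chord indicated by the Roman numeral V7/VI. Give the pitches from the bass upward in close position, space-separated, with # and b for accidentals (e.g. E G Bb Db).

D F# A C

V7/VI is a secondary dominant — the dominant seventh of VI. VI in B minor is G, so the applied chord's root is D, a perfect fifth above.
Building a dominant seventh chord on D gives D-F#-A-C.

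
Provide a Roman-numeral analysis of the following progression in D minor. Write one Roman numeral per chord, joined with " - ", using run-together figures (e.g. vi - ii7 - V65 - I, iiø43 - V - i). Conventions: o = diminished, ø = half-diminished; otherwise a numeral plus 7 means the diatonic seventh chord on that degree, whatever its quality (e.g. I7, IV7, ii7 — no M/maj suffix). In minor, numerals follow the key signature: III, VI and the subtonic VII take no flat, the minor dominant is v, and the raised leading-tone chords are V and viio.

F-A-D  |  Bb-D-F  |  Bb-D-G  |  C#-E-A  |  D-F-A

F-A-D: root D is the tonic; minor triad there is i6.
Bb-D-F: root Bb is the submediant; major triad there is VI.
Bb-D-G: minor triad on G = scale degree 4 → iv6.
C#-E-A: root A is the dominant; major triad there is V6.
D-F-A: minor triad on D = scale degree 1 → i.

i6 - VI - iv6 - V6 - i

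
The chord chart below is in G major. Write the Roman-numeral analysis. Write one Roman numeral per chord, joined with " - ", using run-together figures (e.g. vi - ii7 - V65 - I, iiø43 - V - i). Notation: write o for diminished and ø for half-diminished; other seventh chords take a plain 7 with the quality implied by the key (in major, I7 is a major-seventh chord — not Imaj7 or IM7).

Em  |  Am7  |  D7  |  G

Em: minor triad on E = scale degree 6 → vi.
Am7: root A is the supertonic; minor seventh chord there is ii7.
D7 has root D, degree 5 in G major, so V7.
G has root G, degree 1 in G major, so I.

vi - ii7 - V7 - I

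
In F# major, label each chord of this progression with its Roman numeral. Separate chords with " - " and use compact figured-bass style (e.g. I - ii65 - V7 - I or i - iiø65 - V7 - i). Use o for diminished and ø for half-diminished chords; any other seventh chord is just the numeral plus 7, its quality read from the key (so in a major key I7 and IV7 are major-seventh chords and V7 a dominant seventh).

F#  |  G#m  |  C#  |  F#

I - ii - V - I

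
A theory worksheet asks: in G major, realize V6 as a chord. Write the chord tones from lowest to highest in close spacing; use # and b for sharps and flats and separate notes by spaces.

In G major, the dominant is D, and the diatonic chord built there is a major triad.
That chord is spelled D-F#-A.
The figured bass 6 indicates first inversion, placing the third (F#) in the bass: F#-A-D.

F# A D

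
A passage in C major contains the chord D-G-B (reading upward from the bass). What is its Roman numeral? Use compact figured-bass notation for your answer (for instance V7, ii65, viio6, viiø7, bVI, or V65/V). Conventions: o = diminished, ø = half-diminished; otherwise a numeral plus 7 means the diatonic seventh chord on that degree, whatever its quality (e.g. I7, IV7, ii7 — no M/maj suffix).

Stacked in thirds the chord is G-B-D: a major triad on G.
In C major, G is the dominant; the diatonic major triad there is V.
With D in the bass the chord is in second inversion, so the figured bass is 64.

V64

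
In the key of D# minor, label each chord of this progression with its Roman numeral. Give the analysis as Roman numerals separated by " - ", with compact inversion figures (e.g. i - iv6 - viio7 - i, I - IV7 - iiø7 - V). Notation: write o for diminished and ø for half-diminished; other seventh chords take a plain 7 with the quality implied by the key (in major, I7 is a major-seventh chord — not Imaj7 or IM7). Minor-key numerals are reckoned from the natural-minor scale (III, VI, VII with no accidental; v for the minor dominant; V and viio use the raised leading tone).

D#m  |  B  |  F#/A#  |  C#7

i - VI - III6 - VII7

D#m: minor triad on D# = scale degree 1 → i.
B: major triad on B = scale degree 6 → VI.
F#/A#: major triad on F# = scale degree 3 → III6.
C#7 has root C#, degree 7 in D# minor, so VII7.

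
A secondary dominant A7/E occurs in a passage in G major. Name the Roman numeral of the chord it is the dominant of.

V

The chord is a dominant seventh chord on A.
A dominant resolves down a perfect fifth: A → D. In G major, D is scale degree 5, i.e. V.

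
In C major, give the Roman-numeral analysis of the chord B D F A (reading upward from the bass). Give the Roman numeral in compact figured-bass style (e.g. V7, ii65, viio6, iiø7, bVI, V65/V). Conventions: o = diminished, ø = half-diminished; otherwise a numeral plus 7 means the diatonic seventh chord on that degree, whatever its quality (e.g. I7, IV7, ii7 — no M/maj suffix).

The pitches B-D-F-A form a half-diminished seventh chord rooted on B.
In C major, B is the leading tone; the diatonic half-diminished seventh chord there is viiø7.

viiø7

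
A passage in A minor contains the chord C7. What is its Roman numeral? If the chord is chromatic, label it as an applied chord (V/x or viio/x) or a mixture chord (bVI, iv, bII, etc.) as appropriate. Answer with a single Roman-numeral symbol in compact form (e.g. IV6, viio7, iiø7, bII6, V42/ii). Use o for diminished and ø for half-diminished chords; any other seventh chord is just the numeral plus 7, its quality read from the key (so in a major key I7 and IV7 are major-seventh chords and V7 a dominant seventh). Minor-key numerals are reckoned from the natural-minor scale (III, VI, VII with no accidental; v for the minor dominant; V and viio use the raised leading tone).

The pitches C-E-G-Bb form a dominant seventh chord rooted on C.
C is not a diatonic chord root with this quality in A minor, but it lies a perfect fifth above F (VI), so the chord functions as an applied dominant of VI.

V7/VI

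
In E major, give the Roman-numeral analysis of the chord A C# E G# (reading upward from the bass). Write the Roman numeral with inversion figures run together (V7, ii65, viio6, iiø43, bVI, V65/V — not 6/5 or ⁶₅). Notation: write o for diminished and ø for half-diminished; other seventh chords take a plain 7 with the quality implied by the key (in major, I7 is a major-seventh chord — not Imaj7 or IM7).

The pitches A-C#-E-G# form a major seventh chord rooted on A.
A is scale degree 4 in E major, and a major seventh chord on that degree is written IV7.

IV7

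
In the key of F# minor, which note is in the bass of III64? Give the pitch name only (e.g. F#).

III in F# minor has root A; the chord is A-C#-E.
The figure 64 means second inversion — the fifth is in the bass.

E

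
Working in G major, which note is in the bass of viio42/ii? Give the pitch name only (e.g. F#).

F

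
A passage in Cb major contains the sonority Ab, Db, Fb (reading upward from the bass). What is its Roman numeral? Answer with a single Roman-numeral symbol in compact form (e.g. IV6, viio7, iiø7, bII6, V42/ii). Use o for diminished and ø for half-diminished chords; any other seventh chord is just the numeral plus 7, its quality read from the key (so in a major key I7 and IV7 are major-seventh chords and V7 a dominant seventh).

Stacked in thirds the chord is Db-Fb-Ab: a minor triad on Db.
In Cb major, Db is the supertonic; the diatonic minor triad there is ii.
With Ab in the bass the chord is in second inversion, so the figured bass is 64.

ii64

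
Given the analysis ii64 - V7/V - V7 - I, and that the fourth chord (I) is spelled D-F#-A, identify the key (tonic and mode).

I is given as D-F#-A — a major triad with root D.
If D is scale degree 1 and the mode makes that degree carry a major triad, the tonic is D and the mode is major.

D major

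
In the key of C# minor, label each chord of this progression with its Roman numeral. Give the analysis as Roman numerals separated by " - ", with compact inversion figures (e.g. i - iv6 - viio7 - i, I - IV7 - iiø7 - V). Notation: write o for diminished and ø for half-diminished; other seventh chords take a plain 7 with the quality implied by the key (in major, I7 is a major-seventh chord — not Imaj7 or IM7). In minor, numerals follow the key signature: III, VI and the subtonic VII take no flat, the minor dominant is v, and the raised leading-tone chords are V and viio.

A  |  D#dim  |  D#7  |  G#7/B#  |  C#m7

VI - iio - V7/V - V65 - i7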